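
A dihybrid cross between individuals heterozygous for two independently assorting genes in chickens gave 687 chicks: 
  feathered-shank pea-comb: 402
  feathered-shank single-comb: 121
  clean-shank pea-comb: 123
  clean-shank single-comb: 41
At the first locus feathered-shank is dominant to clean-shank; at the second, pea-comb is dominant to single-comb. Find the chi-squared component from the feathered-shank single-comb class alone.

A dihybrid F₂ with independent assortment and complete dominance at both loci gives a 9:3:3:1 phenotypic ratio.
Expected counts for N = 687 under a 9:3:3:1 ratio (total parts = 16):
  feathered-shank pea-comb: 687 × 9/16 = 386.4375
  feathered-shank single-comb: 687 × 3/16 = 128.8125
  clean-shank pea-comb: 687 × 3/16 = 128.8125
  clean-shank single-comb: 687 × 1/16 = 42.9375
Contribution of feathered-shank single-comb: (121 − 128.8125)² / 128.8125 = 0.4738

0.474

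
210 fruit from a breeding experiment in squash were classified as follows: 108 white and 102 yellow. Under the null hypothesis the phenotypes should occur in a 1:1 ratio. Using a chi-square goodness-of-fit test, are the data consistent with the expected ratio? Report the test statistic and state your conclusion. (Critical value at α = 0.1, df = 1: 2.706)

0.171; consistent

Total ratio parts = 2. Expected numbers out of 210:
  white: 210 × 1/2 = 105
  yellow: 210 × 1/2 = 105
χ² = Σ (O − E)² / E
  white: (108 − 105)² / 105 = 0.0857
  yellow: (102 − 105)² / 105 = 0.0857
χ² = 0.0857 + 0.0857 = 0.1714 ≈ 0.171
Degrees of freedom = 2 − 1 = 1; critical value at α = 0.1 is 2.706.
Since 0.171 < 2.706, we fail to reject the null hypothesis — the data are consistent with the 1:1 ratio.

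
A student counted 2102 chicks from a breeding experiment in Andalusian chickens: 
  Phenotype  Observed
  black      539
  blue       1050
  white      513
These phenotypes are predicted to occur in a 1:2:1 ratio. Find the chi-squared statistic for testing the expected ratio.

0.645

The 1:2:1 ratio has 4 parts, so with N = 2102 the expected counts are:
  black: 2102 × 1/4 = 525.5
  blue: 2102 × 2/4 = 1051
  white: 2102 × 1/4 = 525.5
χ² = Σ (O − E)² / E
  black: (539 − 525.5)² / 525.5 = 0.3468
  blue: (1050 − 1051)² / 1051 = 0.0010
  white: (513 − 525.5)² / 525.5 = 0.2973
χ² = 0.3468 + 0.0010 + 0.2973 = 0.6451 ≈ 0.645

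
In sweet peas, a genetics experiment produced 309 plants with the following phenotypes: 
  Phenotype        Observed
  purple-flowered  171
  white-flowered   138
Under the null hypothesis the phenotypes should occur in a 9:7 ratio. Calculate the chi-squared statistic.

Under the 9:7 hypothesis (Σ ratio = 16, N = 309):
  purple-flowered: 309 × 9/16 = 173.8125
  white-flowered: 309 × 7/16 = 135.1875
χ² = Σ (O − E)² / E
  purple-flowered: (171 − 173.8125)² / 173.8125 = 0.0455
  white-flowered: (138 − 135.1875)² / 135.1875 = 0.0585
χ² = 0.0455 + 0.0585 = 0.104

0.104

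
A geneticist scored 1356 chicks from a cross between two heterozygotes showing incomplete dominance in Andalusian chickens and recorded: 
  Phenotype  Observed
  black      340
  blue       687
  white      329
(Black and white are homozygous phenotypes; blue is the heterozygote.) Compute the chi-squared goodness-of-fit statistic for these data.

With incomplete dominance, a heterozygote × heterozygote cross gives a 1:2:1 phenotypic ratio.
Under the 1:2:1 hypothesis (Σ ratio = 4, N = 1356):
  black: 1356 × 1/4 = 339
  blue: 1356 × 2/4 = 678
  white: 1356 × 1/4 = 339
χ² = Σ (O − E)² / E
  black: (340 − 339)² / 339 = 0.0029
  blue: (687 − 678)² / 678 = 0.1195
  white: (329 − 339)² / 339 = 0.2950
χ² = 0.0029 + 0.1195 + 0.2950 = 0.4174 ≈ 0.417

0.417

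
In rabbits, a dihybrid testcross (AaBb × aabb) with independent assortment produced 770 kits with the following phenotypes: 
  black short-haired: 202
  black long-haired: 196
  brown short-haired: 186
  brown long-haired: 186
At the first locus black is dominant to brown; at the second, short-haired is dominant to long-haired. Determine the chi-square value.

0.971

A dihybrid testcross with independent assortment gives a 1:1:1:1 ratio.
Expected counts for N = 770 under a 1:1:1:1 ratio (total parts = 4):
  black short-haired: 770 × 1/4 = 192.5
  black long-haired: 770 × 1/4 = 192.5
  brown short-haired: 770 × 1/4 = 192.5
  brown long-haired: 770 × 1/4 = 192.5
χ² = Σ (O − E)² / E
  black short-haired: (202 − 192.5)² / 192.5 = 0.4688
  black long-haired: (196 − 192.5)² / 192.5 = 0.0636
  brown short-haired: (186 − 192.5)² / 192.5 = 0.2195
  brown long-haired: (186 − 192.5)² / 192.5 = 0.2195
χ² = 0.4688 + 0.0636 + 0.2195 + 0.2195 = 0.9714 ≈ 0.971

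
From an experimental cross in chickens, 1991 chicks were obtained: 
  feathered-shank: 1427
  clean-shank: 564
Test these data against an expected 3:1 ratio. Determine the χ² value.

Total ratio parts = 4. Expected numbers out of 1991:
  feathered-shank: 1991 × 3/4 = 1493.25
  clean-shank: 1991 × 1/4 = 497.75
χ² = Σ (O − E)² / E
  feathered-shank: (1427 − 1493.25)² / 1493.25 = 2.9393
  clean-shank: (564 − 497.75)² / 497.75 = 8.8178
χ² = 2.9393 + 8.8178 = 11.7571 ≈ 11.757

11.757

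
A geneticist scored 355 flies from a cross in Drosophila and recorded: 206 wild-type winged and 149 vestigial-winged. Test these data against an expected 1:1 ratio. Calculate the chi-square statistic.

Expected counts for N = 355 under a 1:1 ratio (total parts = 2):
  wild-type winged: 355 × 1/2 = 177.5
  vestigial-winged: 355 × 1/2 = 177.5
χ² = Σ (O − E)² / E
  wild-type winged: (206 − 177.5)² / 177.5 = 4.5761
  vestigial-winged: (149 − 177.5)² / 177.5 = 4.5761
χ² = 4.5761 + 4.5761 = 9.1522 ≈ 9.152

9.152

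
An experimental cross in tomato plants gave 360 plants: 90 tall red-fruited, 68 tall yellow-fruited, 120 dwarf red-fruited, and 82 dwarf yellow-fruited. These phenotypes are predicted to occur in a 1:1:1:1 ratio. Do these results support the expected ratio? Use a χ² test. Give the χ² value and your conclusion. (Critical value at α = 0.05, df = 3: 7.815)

Under the 1:1:1:1 hypothesis (Σ ratio = 4, N = 360):
  tall red-fruited: 360 × 1/4 = 90
  tall yellow-fruited: 360 × 1/4 = 90
  dwarf red-fruited: 360 × 1/4 = 90
  dwarf yellow-fruited: 360 × 1/4 = 90
χ² = Σ (O − E)² / E
  tall red-fruited: (90 − 90)² / 90 = 0.0000
  tall yellow-fruited: (68 − 90)² / 90 = 5.3778
  dwarf red-fruited: (120 − 90)² / 90 = 10.0000
  dwarf yellow-fruited: (82 − 90)² / 90 = 0.7111
χ² = 0.0000 + 5.3778 + 10.0000 + 0.7111 = 16.0889 ≈ 16.089
Degrees of freedom = 4 − 1 = 3; critical value at α = 0.05 is 7.815.
Since 16.089 > 7.815, we reject the null hypothesis — the data do not fit the 1:1:1:1 ratio.

16.089; not consistent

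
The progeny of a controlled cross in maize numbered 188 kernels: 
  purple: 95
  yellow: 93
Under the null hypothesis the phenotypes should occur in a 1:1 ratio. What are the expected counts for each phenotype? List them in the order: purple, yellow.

94, 94

Under the 1:1 hypothesis (Σ ratio = 2, N = 188):
  purple: 188 × 1/2 = 94
  yellow: 188 × 1/2 = 94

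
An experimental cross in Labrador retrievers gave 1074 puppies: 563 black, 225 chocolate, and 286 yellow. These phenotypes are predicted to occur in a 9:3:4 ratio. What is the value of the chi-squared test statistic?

6.712

Under the 9:3:4 hypothesis (Σ ratio = 16, N = 1074):
  black: 1074 × 9/16 = 604.125
  chocolate: 1074 × 3/16 = 201.375
  yellow: 1074 × 4/16 = 268.5
χ² = Σ (O − E)² / E
  black: (563 − 604.125)² / 604.125 = 2.7995
  chocolate: (225 − 201.375)² / 201.375 = 2.7716
  yellow: (286 − 268.5)² / 268.5 = 1.1406
χ² = 2.7995 + 2.7716 + 1.1406 = 6.7117 ≈ 6.712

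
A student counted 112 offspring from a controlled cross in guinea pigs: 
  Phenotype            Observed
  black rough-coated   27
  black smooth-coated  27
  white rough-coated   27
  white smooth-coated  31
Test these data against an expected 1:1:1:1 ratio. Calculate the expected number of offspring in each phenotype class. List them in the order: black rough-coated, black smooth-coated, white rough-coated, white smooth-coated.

28, 28, 28, 28

Expected counts for N = 112 under a 1:1:1:1 ratio (total parts = 4):
  black rough-coated: 112 × 1/4 = 28
  black smooth-coated: 112 × 1/4 = 28
  white rough-coated: 112 × 1/4 = 28
  white smooth-coated: 112 × 1/4 = 28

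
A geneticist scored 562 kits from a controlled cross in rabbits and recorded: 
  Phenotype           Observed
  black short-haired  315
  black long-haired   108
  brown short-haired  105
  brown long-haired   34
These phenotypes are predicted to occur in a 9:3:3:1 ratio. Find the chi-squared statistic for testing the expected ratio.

0.107

Under the 9:3:3:1 hypothesis (Σ ratio = 16, N = 562):
  black short-haired: 562 × 9/16 = 316.125
  black long-haired: 562 × 3/16 = 105.375
  brown short-haired: 562 × 3/16 = 105.375
  brown long-haired: 562 × 1/16 = 35.125
χ² = Σ (O − E)² / E
  black short-haired: (315 − 316.125)² / 316.125 = 0.0040
  black long-haired: (108 − 105.375)² / 105.375 = 0.0654
  brown short-haired: (105 − 105.375)² / 105.375 = 0.0013
  brown long-haired: (34 − 35.125)² / 35.125 = 0.0360
χ² = 0.0040 + 0.0654 + 0.0013 + 0.0360 = 0.1067 ≈ 0.107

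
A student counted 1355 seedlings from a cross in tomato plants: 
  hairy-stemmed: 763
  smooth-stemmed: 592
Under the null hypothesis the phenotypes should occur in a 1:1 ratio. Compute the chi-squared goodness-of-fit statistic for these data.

21.580

Total ratio parts = 2. Expected numbers out of 1355:
  hairy-stemmed: 1355 × 1/2 = 677.5
  smooth-stemmed: 1355 × 1/2 = 677.5
χ² = Σ (O − E)² / E
  hairy-stemmed: (763 − 677.5)² / 677.5 = 10.7900
  smooth-stemmed: (592 − 677.5)² / 677.5 = 10.7900
χ² = 10.7900 + 10.7900 = 21.580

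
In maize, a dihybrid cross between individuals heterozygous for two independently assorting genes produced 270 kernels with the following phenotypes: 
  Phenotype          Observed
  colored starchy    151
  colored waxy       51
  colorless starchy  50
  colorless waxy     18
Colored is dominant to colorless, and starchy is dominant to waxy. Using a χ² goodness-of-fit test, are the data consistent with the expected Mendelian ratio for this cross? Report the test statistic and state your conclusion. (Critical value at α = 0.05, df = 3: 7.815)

0.091; consistent

A dihybrid F₂ with independent assortment and complete dominance at both loci gives a 9:3:3:1 phenotypic ratio.
The 9:3:3:1 ratio has 16 parts, so with N = 270 the expected counts are:
  colored starchy: 270 × 9/16 = 151.875
  colored waxy: 270 × 3/16 = 50.625
  colorless starchy: 270 × 3/16 = 50.625
  colorless waxy: 270 × 1/16 = 16.875
χ² = Σ (O − E)² / E
  colored starchy: (151 − 151.875)² / 151.875 = 0.0050
  colored waxy: (51 − 50.625)² / 50.625 = 0.0028
  colorless starchy: (50 − 50.625)² / 50.625 = 0.0077
  colorless waxy: (18 − 16.875)² / 16.875 = 0.0750
χ² = 0.0050 + 0.0028 + 0.0077 + 0.0750 = 0.0905 ≈ 0.091
Degrees of freedom = 4 − 1 = 3; critical value at α = 0.05 is 7.815.
Since 0.091 < 7.815, we fail to reject the null hypothesis — the data are consistent with the 9:3:3:1 ratio.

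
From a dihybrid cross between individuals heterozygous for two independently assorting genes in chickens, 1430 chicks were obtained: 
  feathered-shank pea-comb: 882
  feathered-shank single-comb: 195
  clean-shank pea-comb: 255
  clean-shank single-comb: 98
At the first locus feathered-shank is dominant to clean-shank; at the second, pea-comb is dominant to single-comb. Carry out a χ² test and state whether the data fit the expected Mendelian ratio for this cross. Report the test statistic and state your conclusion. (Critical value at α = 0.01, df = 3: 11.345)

A dihybrid F₂ with independent assortment and complete dominance at both loci gives a 9:3:3:1 phenotypic ratio.
Under the 9:3:3:1 hypothesis (Σ ratio = 16, N = 1430):
  feathered-shank pea-comb: 1430 × 9/16 = 804.375
  feathered-shank single-comb: 1430 × 3/16 = 268.125
  clean-shank pea-comb: 1430 × 3/16 = 268.125
  clean-shank single-comb: 1430 × 1/16 = 89.375
χ² = Σ (O − E)² / E
  feathered-shank pea-comb: (882 − 804.375)² / 804.375 = 7.4911
  feathered-shank single-comb: (195 − 268.125)² / 268.125 = 19.9432
  clean-shank pea-comb: (255 − 268.125)² / 268.125 = 0.6425
  clean-shank single-comb: (98 − 89.375)² / 89.375 = 0.8323
χ² = 7.4911 + 19.9432 + 0.6425 + 0.8323 = 28.9091 ≈ 28.909
Degrees of freedom = 4 − 1 = 3; critical value at α = 0.01 is 11.345.
Since 28.909 > 11.345, we reject the null hypothesis — the data do not fit the 9:3:3:1 ratio.

28.909; not consistent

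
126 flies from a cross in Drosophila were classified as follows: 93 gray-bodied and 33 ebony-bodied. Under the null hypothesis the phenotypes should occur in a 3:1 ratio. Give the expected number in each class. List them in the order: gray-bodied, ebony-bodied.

94.5, 31.5

Under the 3:1 hypothesis (Σ ratio = 4, N = 126):
  gray-bodied: 126 × 3/4 = 94.5
  ebony-bodied: 126 × 1/4 = 31.5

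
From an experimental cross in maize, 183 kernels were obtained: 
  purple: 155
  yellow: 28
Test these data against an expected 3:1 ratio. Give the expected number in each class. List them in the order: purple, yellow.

137.25, 45.75

Total ratio parts = 4. Expected numbers out of 183:
  purple: 183 × 3/4 = 137.25
  yellow: 183 × 1/4 = 45.75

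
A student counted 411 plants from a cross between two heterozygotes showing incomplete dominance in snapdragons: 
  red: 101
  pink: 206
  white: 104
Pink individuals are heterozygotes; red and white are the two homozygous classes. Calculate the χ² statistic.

0.046

With incomplete dominance, a heterozygote × heterozygote cross gives a 1:2:1 phenotypic ratio.
Under the 1:2:1 hypothesis (Σ ratio = 4, N = 411):
  red: 411 × 1/4 = 102.75
  pink: 411 × 2/4 = 205.5
  white: 411 × 1/4 = 102.75
χ² = Σ (O − E)² / E
  red: (101 − 102.75)² / 102.75 = 0.0298
  pink: (206 − 205.5)² / 205.5 = 0.0012
  white: (104 − 102.75)² / 102.75 = 0.0152
χ² = 0.0298 + 0.0012 + 0.0152 = 0.0462 ≈ 0.046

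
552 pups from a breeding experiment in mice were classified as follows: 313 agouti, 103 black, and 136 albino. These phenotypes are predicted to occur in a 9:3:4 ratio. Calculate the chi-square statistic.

Under the 9:3:4 hypothesis (Σ ratio = 16, N = 552):
  agouti: 552 × 9/16 = 310.5
  black: 552 × 3/16 = 103.5
  albino: 552 × 4/16 = 138
χ² = Σ (O − E)² / E
  agouti: (313 − 310.5)² / 310.5 = 0.0201
  black: (103 − 103.5)² / 103.5 = 0.0024
  albino: (136 − 138)² / 138 = 0.0290
χ² = 0.0201 + 0.0024 + 0.0290 = 0.0515 ≈ 0.052

0.052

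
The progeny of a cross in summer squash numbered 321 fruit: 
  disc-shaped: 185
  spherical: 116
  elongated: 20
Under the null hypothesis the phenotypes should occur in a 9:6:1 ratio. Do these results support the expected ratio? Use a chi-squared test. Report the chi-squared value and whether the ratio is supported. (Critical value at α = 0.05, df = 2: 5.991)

Expected counts for N = 321 under a 9:6:1 ratio (total parts = 16):
  disc-shaped: 321 × 9/16 = 180.5625
  spherical: 321 × 6/16 = 120.375
  elongated: 321 × 1/16 = 20.0625
χ² = Σ (O − E)² / E
  disc-shaped: (185 − 180.5625)² / 180.5625 = 0.1091
  spherical: (116 − 120.375)² / 120.375 = 0.1590
  elongated: (20 − 20.0625)² / 20.0625 = 0.0002
χ² = 0.1091 + 0.1590 + 0.0002 = 0.2683 ≈ 0.268
Degrees of freedom = 3 − 1 = 2; critical value at α = 0.05 is 5.991.
Since 0.268 < 5.991, we fail to reject the null hypothesis — the data are consistent with the 9:6:1 ratio.

0.268; consistent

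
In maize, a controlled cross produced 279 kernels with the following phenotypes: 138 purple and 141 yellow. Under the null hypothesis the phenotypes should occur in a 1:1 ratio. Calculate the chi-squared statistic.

Expected counts for N = 279 under a 1:1 ratio (total parts = 2):
  purple: 279 × 1/2 = 139.5
  yellow: 279 × 1/2 = 139.5
χ² = Σ (O − E)² / E
  purple: (138 − 139.5)² / 139.5 = 0.0161
  yellow: (141 − 139.5)² / 139.5 = 0.0161
χ² = 0.0161 + 0.0161 = 0.0322 ≈ 0.032

0.032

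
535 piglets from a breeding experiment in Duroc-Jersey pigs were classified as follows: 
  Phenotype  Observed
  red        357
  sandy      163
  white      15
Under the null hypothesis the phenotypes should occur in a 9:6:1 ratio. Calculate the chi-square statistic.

Total ratio parts = 16. Expected numbers out of 535:
  red: 535 × 9/16 = 300.9375
  sandy: 535 × 6/16 = 200.625
  white: 535 × 1/16 = 33.4375
χ² = Σ (O − E)² / E
  red: (357 − 300.9375)² / 300.9375 = 10.4440
  sandy: (163 − 200.625)² / 200.625 = 7.0562
  white: (15 − 33.4375)² / 33.4375 = 10.1665
χ² = 10.4440 + 7.0562 + 10.1665 = 27.6667 ≈ 27.667

27.667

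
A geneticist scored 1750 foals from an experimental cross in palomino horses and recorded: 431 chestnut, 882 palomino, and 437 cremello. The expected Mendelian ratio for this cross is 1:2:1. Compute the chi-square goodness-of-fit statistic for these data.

Total ratio parts = 4. Expected numbers out of 1750:
  chestnut: 1750 × 1/4 = 437.5
  palomino: 1750 × 2/4 = 875
  cremello: 1750 × 1/4 = 437.5
χ² = Σ (O − E)² / E
  chestnut: (431 − 437.5)² / 437.5 = 0.0966
  palomino: (882 − 875)² / 875 = 0.0560
  cremello: (437 − 437.5)² / 437.5 = 0.0006
χ² = 0.0966 + 0.0560 + 0.0006 = 0.1532 ≈ 0.153

0.153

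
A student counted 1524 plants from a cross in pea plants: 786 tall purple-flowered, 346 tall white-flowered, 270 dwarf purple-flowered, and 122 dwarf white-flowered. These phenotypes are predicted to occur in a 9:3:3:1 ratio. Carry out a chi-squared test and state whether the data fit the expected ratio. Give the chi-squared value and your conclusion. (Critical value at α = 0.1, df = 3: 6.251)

27.006; not consistent

Total ratio parts = 16. Expected numbers out of 1524:
  tall purple-flowered: 1524 × 9/16 = 857.25
  tall white-flowered: 1524 × 3/16 = 285.75
  dwarf purple-flowered: 1524 × 3/16 = 285.75
  dwarf white-flowered: 1524 × 1/16 = 95.25
χ² = Σ (O − E)² / E
  tall purple-flowered: (786 − 857.25)² / 857.25 = 5.9219
  tall white-flowered: (346 − 285.75)² / 285.75 = 12.7036
  dwarf purple-flowered: (270 − 285.75)² / 285.75 = 0.8681
  dwarf white-flowered: (122 − 95.25)² / 95.25 = 7.5125
χ² = 5.9219 + 12.7036 + 0.8681 + 7.5125 = 27.0061 ≈ 27.006
Degrees of freedom = 4 − 1 = 3; critical value at α = 0.1 is 6.251.
Since 27.006 > 6.251, we reject the null hypothesis — the data do not fit the 9:3:3:1 ratio.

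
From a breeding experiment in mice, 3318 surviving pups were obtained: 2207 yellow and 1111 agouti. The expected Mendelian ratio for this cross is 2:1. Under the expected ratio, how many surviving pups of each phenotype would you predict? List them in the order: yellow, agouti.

2212, 1106

The 2:1 ratio has 3 parts, so with N = 3318 the expected counts are:
  yellow: 3318 × 2/3 = 2212
  agouti: 3318 × 1/3 = 1106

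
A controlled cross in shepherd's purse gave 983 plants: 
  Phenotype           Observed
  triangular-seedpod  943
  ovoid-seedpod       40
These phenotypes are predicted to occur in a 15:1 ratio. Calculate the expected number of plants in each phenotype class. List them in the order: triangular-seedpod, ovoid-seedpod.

921.5625, 61.4375

The 15:1 ratio has 16 parts, so with N = 983 the expected counts are:
  triangular-seedpod: 983 × 15/16 = 921.5625
  ovoid-seedpod: 983 × 1/16 = 61.4375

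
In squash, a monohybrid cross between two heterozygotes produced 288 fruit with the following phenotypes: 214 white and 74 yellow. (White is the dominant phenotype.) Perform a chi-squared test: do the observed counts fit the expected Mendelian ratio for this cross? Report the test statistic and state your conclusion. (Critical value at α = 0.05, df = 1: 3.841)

0.074; consistent

For a monohybrid cross between heterozygotes with complete dominance, the expected phenotypic ratio is 3:1.
The 3:1 ratio has 4 parts, so with N = 288 the expected counts are:
  white: 288 × 3/4 = 216
  yellow: 288 × 1/4 = 72
χ² = Σ (O − E)² / E
  white: (214 − 216)² / 216 = 0.0185
  yellow: (74 − 72)² / 72 = 0.0556
χ² = 0.0185 + 0.0556 = 0.0741 ≈ 0.074
Degrees of freedom = 2 − 1 = 1; critical value at α = 0.05 is 3.841.
Since 0.074 < 3.841, we fail to reject the null hypothesis — the data are consistent with the 3:1 ratio.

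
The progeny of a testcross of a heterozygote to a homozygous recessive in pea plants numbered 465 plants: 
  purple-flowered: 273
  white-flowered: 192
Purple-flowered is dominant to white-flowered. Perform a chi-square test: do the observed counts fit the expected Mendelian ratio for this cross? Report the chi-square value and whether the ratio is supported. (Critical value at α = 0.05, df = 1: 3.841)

A testcross of a heterozygote (Aa × aa) gives a 1:1 phenotypic ratio.
The 1:1 ratio has 2 parts, so with N = 465 the expected counts are:
  purple-flowered: 465 × 1/2 = 232.5
  white-flowered: 465 × 1/2 = 232.5
χ² = Σ (O − E)² / E
  purple-flowered: (273 − 232.5)² / 232.5 = 7.0548
  white-flowered: (192 − 232.5)² / 232.5 = 7.0548
χ² = 7.0548 + 7.0548 = 14.1096 ≈ 14.110
Degrees of freedom = 2 − 1 = 1; critical value at α = 0.05 is 3.841.
Since 14.110 > 3.841, we reject the null hypothesis — the data do not fit the 1:1 ratio.

14.110; not consistent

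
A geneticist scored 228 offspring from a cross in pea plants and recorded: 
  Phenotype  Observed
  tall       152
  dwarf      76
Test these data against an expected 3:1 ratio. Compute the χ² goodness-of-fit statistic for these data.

8.444

Under the 3:1 hypothesis (Σ ratio = 4, N = 228):
  tall: 228 × 3/4 = 171
  dwarf: 228 × 1/4 = 57
χ² = Σ (O − E)² / E
  tall: (152 − 171)² / 171 = 2.1111
  dwarf: (76 − 57)² / 57 = 6.3333
χ² = 2.1111 + 6.3333 = 8.4444 ≈ 8.444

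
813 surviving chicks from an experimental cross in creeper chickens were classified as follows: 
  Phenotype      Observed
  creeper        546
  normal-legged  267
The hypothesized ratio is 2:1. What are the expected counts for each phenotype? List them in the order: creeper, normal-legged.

542, 271

Expected counts for N = 813 under a 2:1 ratio (total parts = 3):
  creeper: 813 × 2/3 = 542
  normal-legged: 813 × 1/3 = 271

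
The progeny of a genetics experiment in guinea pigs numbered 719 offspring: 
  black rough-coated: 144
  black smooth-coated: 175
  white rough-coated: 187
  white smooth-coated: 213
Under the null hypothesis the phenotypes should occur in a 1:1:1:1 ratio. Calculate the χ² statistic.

The 1:1:1:1 ratio has 4 parts, so with N = 719 the expected counts are:
  black rough-coated: 719 × 1/4 = 179.75
  black smooth-coated: 719 × 1/4 = 179.75
  white rough-coated: 719 × 1/4 = 179.75
  white smooth-coated: 719 × 1/4 = 179.75
χ² = Σ (O − E)² / E
  black rough-coated: (144 − 179.75)² / 179.75 = 7.1102
  black smooth-coated: (175 − 179.75)² / 179.75 = 0.1255
  white rough-coated: (187 − 179.75)² / 179.75 = 0.2924
  white smooth-coated: (213 − 179.75)² / 179.75 = 6.1506
χ² = 7.1102 + 0.1255 + 0.2924 + 6.1506 = 13.6787 ≈ 13.679

13.679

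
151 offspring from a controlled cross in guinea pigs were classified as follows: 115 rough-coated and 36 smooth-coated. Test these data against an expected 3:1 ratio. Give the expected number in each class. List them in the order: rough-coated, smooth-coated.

113.25, 37.75

The 3:1 ratio has 4 parts, so with N = 151 the expected counts are:
  rough-coated: 151 × 3/4 = 113.25
  smooth-coated: 151 × 1/4 = 37.75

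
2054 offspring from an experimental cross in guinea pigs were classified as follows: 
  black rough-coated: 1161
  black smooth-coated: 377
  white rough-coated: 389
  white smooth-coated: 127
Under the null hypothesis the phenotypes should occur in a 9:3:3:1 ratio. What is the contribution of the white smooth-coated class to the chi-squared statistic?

Under the 9:3:3:1 hypothesis (Σ ratio = 16, N = 2054):
  black rough-coated: 2054 × 9/16 = 1155.375
  black smooth-coated: 2054 × 3/16 = 385.125
  white rough-coated: 2054 × 3/16 = 385.125
  white smooth-coated: 2054 × 1/16 = 128.375
Contribution of white smooth-coated: (127 − 128.375)² / 128.375 = 0.0147

0.015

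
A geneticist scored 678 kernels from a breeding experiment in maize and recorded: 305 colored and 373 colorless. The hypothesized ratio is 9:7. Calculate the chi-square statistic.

34.960

Expected counts for N = 678 under a 9:7 ratio (total parts = 16):
  colored: 678 × 9/16 = 381.375
  colorless: 678 × 7/16 = 296.625
χ² = Σ (O − E)² / E
  colored: (305 − 381.375)² / 381.375 = 15.2950
  colorless: (373 − 296.625)² / 296.625 = 19.6650
χ² = 15.2950 + 19.6650 = 34.960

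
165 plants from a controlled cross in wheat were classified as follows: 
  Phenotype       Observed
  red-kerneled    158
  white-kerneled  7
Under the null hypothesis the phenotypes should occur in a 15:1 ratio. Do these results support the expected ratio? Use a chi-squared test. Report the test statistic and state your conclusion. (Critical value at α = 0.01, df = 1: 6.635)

Expected counts for N = 165 under a 15:1 ratio (total parts = 16):
  red-kerneled: 165 × 15/16 = 154.6875
  white-kerneled: 165 × 1/16 = 10.3125
χ² = Σ (O − E)² / E
  red-kerneled: (158 − 154.6875)² / 154.6875 = 0.0709
  white-kerneled: (7 − 10.3125)² / 10.3125 = 1.0640
χ² = 0.0709 + 1.0640 = 1.1349 ≈ 1.135
Degrees of freedom = 2 − 1 = 1; critical value at α = 0.01 is 6.635.
Since 1.135 < 6.635, we fail to reject the null hypothesis — the data are consistent with the 15:1 ratio.

1.135; consistent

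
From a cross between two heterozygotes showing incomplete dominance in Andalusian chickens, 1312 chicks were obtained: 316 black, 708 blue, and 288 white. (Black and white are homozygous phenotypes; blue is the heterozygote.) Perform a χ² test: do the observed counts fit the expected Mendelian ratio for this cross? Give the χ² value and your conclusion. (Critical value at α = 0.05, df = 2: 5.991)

9.439; not consistent

With incomplete dominance, a heterozygote × heterozygote cross gives a 1:2:1 phenotypic ratio.
Under the 1:2:1 hypothesis (Σ ratio = 4, N = 1312):
  black: 1312 × 1/4 = 328
  blue: 1312 × 2/4 = 656
  white: 1312 × 1/4 = 328
χ² = Σ (O − E)² / E
  black: (316 − 328)² / 328 = 0.4390
  blue: (708 − 656)² / 656 = 4.1220
  white: (288 − 328)² / 328 = 4.8780
χ² = 0.4390 + 4.1220 + 4.8780 = 9.439
Degrees of freedom = 3 − 1 = 2; critical value at α = 0.05 is 5.991.
Since 9.439 > 5.991, we reject the null hypothesis — the data do not fit the 1:2:1 ratio.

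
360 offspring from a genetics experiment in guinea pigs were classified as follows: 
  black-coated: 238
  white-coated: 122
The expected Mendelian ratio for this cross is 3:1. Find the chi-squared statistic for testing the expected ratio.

Total ratio parts = 4. Expected numbers out of 360:
  black-coated: 360 × 3/4 = 270
  white-coated: 360 × 1/4 = 90
χ² = Σ (O − E)² / E
  black-coated: (238 − 270)² / 270 = 3.7926
  white-coated: (122 − 90)² / 90 = 11.3778
χ² = 3.7926 + 11.3778 = 15.1704 ≈ 15.170

15.170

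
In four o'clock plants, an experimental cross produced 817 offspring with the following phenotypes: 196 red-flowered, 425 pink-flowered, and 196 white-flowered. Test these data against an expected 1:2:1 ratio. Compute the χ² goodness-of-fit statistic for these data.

The 1:2:1 ratio has 4 parts, so with N = 817 the expected counts are:
  red-flowered: 817 × 1/4 = 204.25
  pink-flowered: 817 × 2/4 = 408.5
  white-flowered: 817 × 1/4 = 204.25
χ² = Σ (O − E)² / E
  red-flowered: (196 − 204.25)² / 204.25 = 0.3332
  pink-flowered: (425 − 408.5)² / 408.5 = 0.6665
  white-flowered: (196 − 204.25)² / 204.25 = 0.3332
χ² = 0.3332 + 0.6665 + 0.3332 = 1.3329 ≈ 1.333

1.333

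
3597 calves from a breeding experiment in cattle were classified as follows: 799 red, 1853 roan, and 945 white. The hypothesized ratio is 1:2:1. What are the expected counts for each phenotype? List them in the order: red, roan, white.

Total ratio parts = 4. Expected numbers out of 3597:
  red: 3597 × 1/4 = 899.25
  roan: 3597 × 2/4 = 1798.5
  white: 3597 × 1/4 = 899.25

899.25, 1798.5, 899.25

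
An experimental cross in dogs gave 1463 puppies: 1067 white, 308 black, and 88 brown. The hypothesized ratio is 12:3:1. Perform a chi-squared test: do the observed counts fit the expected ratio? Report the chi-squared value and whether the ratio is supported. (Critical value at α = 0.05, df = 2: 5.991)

5.100; consistent

Expected counts for N = 1463 under a 12:3:1 ratio (total parts = 16):
  white: 1463 × 12/16 = 1097.25
  black: 1463 × 3/16 = 274.3125
  brown: 1463 × 1/16 = 91.4375
χ² = Σ (O − E)² / E
  white: (1067 − 1097.25)² / 1097.25 = 0.8340
  black: (308 − 274.3125)² / 274.3125 = 4.1371
  brown: (88 − 91.4375)² / 91.4375 = 0.1292
χ² = 0.8340 + 4.1371 + 0.1292 = 5.1003 ≈ 5.100
Degrees of freedom = 3 − 1 = 2; critical value at α = 0.05 is 5.991.
Since 5.100 < 5.991, we fail to reject the null hypothesis — the data are consistent with the 12:3:1 ratio.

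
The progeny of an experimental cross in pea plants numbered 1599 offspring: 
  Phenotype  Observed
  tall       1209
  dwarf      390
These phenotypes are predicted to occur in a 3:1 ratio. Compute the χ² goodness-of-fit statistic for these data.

0.317

Under the 3:1 hypothesis (Σ ratio = 4, N = 1599):
  tall: 1599 × 3/4 = 1199.25
  dwarf: 1599 × 1/4 = 399.75
χ² = Σ (O − E)² / E
  tall: (1209 − 1199.25)² / 1199.25 = 0.0793
  dwarf: (390 − 399.75)² / 399.75 = 0.2378
χ² = 0.0793 + 0.2378 = 0.3171 ≈ 0.317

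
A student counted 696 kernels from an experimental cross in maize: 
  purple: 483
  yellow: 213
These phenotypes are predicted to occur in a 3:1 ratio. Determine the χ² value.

11.655

Total ratio parts = 4. Expected numbers out of 696:
  purple: 696 × 3/4 = 522
  yellow: 696 × 1/4 = 174
χ² = Σ (O − E)² / E
  purple: (483 − 522)² / 522 = 2.9138
  yellow: (213 − 174)² / 174 = 8.7414
χ² = 2.9138 + 8.7414 = 11.6552 ≈ 11.655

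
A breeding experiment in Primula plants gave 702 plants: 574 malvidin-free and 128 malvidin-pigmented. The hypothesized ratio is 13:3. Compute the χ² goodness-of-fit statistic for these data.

0.123

Under the 13:3 hypothesis (Σ ratio = 16, N = 702):
  malvidin-free: 702 × 13/16 = 570.375
  malvidin-pigmented: 702 × 3/16 = 131.625
χ² = Σ (O − E)² / E
  malvidin-free: (574 − 570.375)² / 570.375 = 0.0230
  malvidin-pigmented: (128 − 131.625)² / 131.625 = 0.0998
χ² = 0.0230 + 0.0998 = 0.1228 ≈ 0.123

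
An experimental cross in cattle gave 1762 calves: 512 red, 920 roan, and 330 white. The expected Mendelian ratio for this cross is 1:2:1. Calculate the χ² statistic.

41.051

Total ratio parts = 4. Expected numbers out of 1762:
  red: 1762 × 1/4 = 440.5
  roan: 1762 × 2/4 = 881
  white: 1762 × 1/4 = 440.5
χ² = Σ (O − E)² / E
  red: (512 − 440.5)² / 440.5 = 11.6056
  roan: (920 − 881)² / 881 = 1.7264
  white: (330 − 440.5)² / 440.5 = 27.7191
χ² = 11.6056 + 1.7264 + 27.7191 = 41.0511 ≈ 41.051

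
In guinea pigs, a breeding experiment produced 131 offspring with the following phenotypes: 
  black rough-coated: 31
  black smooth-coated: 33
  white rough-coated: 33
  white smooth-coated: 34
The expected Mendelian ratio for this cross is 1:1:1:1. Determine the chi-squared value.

Total ratio parts = 4. Expected numbers out of 131:
  black rough-coated: 131 × 1/4 = 32.75
  black smooth-coated: 131 × 1/4 = 32.75
  white rough-coated: 131 × 1/4 = 32.75
  white smooth-coated: 131 × 1/4 = 32.75
χ² = Σ (O − E)² / E
  black rough-coated: (31 − 32.75)² / 32.75 = 0.0935
  black smooth-coated: (33 − 32.75)² / 32.75 = 0.0019
  white rough-coated: (33 − 32.75)² / 32.75 = 0.0019
  white smooth-coated: (34 − 32.75)² / 32.75 = 0.0477
χ² = 0.0935 + 0.0019 + 0.0019 + 0.0477 = 0.145

0.145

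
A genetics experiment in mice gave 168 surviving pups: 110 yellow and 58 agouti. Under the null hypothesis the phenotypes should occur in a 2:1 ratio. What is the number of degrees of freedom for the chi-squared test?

1

A goodness-of-fit test with 2 phenotype classes has df = 2 − 1 = 1.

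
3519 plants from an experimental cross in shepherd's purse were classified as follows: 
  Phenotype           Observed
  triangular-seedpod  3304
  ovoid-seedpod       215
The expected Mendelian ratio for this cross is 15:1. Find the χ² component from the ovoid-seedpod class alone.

0.111

Under the 15:1 hypothesis (Σ ratio = 16, N = 3519):
  triangular-seedpod: 3519 × 15/16 = 3299.0625
  ovoid-seedpod: 3519 × 1/16 = 219.9375
Contribution of ovoid-seedpod: (215 − 219.9375)² / 219.9375 = 0.1108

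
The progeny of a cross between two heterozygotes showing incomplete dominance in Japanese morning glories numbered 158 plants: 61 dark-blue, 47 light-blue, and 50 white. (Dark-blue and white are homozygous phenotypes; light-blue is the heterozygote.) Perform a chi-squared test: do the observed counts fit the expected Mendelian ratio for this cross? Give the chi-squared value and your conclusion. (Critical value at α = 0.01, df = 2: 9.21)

27.456; not consistent

With incomplete dominance, a heterozygote × heterozygote cross gives a 1:2:1 phenotypic ratio.
Under the 1:2:1 hypothesis (Σ ratio = 4, N = 158):
  dark-blue: 158 × 1/4 = 39.5
  light-blue: 158 × 2/4 = 79
  white: 158 × 1/4 = 39.5
χ² = Σ (O − E)² / E
  dark-blue: (61 − 39.5)² / 39.5 = 11.7025
  light-blue: (47 − 79)² / 79 = 12.9620
  white: (50 − 39.5)² / 39.5 = 2.7911
χ² = 11.7025 + 12.9620 + 2.7911 = 27.4556 ≈ 27.456
Degrees of freedom = 3 − 1 = 2; critical value at α = 0.01 is 9.21.
Since 27.456 > 9.21, we reject the null hypothesis — the data do not fit the 1:2:1 ratio.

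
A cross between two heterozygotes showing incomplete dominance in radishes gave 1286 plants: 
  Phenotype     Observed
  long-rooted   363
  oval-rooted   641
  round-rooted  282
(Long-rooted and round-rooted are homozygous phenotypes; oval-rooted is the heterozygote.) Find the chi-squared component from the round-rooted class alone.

4.853

With incomplete dominance, a heterozygote × heterozygote cross gives a 1:2:1 phenotypic ratio.
Total ratio parts = 4. Expected numbers out of 1286:
  long-rooted: 1286 × 1/4 = 321.5
  oval-rooted: 1286 × 2/4 = 643
  round-rooted: 1286 × 1/4 = 321.5
Contribution of round-rooted: (282 − 321.5)² / 321.5 = 4.8530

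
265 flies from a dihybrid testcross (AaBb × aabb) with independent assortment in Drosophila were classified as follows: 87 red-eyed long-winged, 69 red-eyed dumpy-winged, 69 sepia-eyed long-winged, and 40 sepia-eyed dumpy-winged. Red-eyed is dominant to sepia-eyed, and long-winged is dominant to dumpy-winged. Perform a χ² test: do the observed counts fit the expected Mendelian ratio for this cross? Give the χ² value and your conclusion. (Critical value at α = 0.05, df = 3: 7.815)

A dihybrid testcross with independent assortment gives a 1:1:1:1 ratio.
Under the 1:1:1:1 hypothesis (Σ ratio = 4, N = 265):
  red-eyed long-winged: 265 × 1/4 = 66.25
  red-eyed dumpy-winged: 265 × 1/4 = 66.25
  sepia-eyed long-winged: 265 × 1/4 = 66.25
  sepia-eyed dumpy-winged: 265 × 1/4 = 66.25
χ² = Σ (O − E)² / E
  red-eyed long-winged: (87 − 66.25)² / 66.25 = 6.4991
  red-eyed dumpy-winged: (69 − 66.25)² / 66.25 = 0.1142
  sepia-eyed long-winged: (69 − 66.25)² / 66.25 = 0.1142
  sepia-eyed dumpy-winged: (40 − 66.25)² / 66.25 = 10.4009
χ² = 6.4991 + 0.1142 + 0.1142 + 10.4009 = 17.1284 ≈ 17.128
Degrees of freedom = 4 − 1 = 3; critical value at α = 0.05 is 7.815.
Since 17.128 > 7.815, we reject the null hypothesis — the data do not fit the 1:1:1:1 ratio.

17.128; not consistent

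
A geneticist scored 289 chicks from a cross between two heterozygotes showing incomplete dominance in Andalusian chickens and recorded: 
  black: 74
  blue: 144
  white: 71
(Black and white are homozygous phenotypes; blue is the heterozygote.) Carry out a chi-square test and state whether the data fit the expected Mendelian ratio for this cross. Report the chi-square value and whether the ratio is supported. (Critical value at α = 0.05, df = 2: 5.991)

0.066; consistent

With incomplete dominance, a heterozygote × heterozygote cross gives a 1:2:1 phenotypic ratio.
Under the 1:2:1 hypothesis (Σ ratio = 4, N = 289):
  black: 289 × 1/4 = 72.25
  blue: 289 × 2/4 = 144.5
  white: 289 × 1/4 = 72.25
χ² = Σ (O − E)² / E
  black: (74 − 72.25)² / 72.25 = 0.0424
  blue: (144 − 144.5)² / 144.5 = 0.0017
  white: (71 − 72.25)² / 72.25 = 0.0216
χ² = 0.0424 + 0.0017 + 0.0216 = 0.0657 ≈ 0.066
Degrees of freedom = 3 − 1 = 2; critical value at α = 0.05 is 5.991.
Since 0.066 < 5.991, we fail to reject the null hypothesis — the data are consistent with the 1:2:1 ratio.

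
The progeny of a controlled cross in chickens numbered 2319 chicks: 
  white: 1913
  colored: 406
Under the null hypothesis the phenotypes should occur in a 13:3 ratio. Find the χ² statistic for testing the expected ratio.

Under the 13:3 hypothesis (Σ ratio = 16, N = 2319):
  white: 2319 × 13/16 = 1884.1875
  colored: 2319 × 3/16 = 434.8125
χ² = Σ (O − E)² / E
  white: (1913 − 1884.1875)² / 1884.1875 = 0.4406
  colored: (406 − 434.8125)² / 434.8125 = 1.9092
χ² = 0.4406 + 1.9092 = 2.3498 ≈ 2.350

2.350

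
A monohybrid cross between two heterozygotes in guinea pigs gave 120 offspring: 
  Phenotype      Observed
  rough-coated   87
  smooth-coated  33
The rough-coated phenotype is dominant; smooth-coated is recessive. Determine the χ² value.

For a monohybrid cross between heterozygotes with complete dominance, the expected phenotypic ratio is 3:1.
Total ratio parts = 4. Expected numbers out of 120:
  rough-coated: 120 × 3/4 = 90
  smooth-coated: 120 × 1/4 = 30
χ² = Σ (O − E)² / E
  rough-coated: (87 − 90)² / 90 = 0.1000
  smooth-coated: (33 − 30)² / 30 = 0.3000
χ² = 0.1000 + 0.3000 = 0.400

0.400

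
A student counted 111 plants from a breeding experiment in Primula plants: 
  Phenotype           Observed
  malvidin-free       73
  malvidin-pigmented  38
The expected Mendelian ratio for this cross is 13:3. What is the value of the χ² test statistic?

17.469

The 13:3 ratio has 16 parts, so with N = 111 the expected counts are:
  malvidin-free: 111 × 13/16 = 90.1875
  malvidin-pigmented: 111 × 3/16 = 20.8125
χ² = Σ (O − E)² / E
  malvidin-free: (73 − 90.1875)² / 90.1875 = 3.2755
  malvidin-pigmented: (38 − 20.8125)² / 20.8125 = 14.1939
χ² = 3.2755 + 14.1939 = 17.4694 ≈ 17.469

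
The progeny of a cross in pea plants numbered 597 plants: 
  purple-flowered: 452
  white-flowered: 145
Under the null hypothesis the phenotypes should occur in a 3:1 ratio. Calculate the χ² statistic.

Under the 3:1 hypothesis (Σ ratio = 4, N = 597):
  purple-flowered: 597 × 3/4 = 447.75
  white-flowered: 597 × 1/4 = 149.25
χ² = Σ (O − E)² / E
  purple-flowered: (452 − 447.75)² / 447.75 = 0.0403
  white-flowered: (145 − 149.25)² / 149.25 = 0.1210
χ² = 0.0403 + 0.1210 = 0.1613 ≈ 0.161

0.161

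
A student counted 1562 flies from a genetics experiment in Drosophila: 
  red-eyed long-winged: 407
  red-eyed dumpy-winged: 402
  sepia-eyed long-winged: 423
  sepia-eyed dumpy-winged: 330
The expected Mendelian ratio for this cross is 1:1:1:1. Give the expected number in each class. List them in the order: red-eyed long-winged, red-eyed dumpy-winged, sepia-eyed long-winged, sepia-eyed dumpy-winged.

390.5, 390.5, 390.5, 390.5

Expected counts for N = 1562 under a 1:1:1:1 ratio (total parts = 4):
  red-eyed long-winged: 1562 × 1/4 = 390.5
  red-eyed dumpy-winged: 1562 × 1/4 = 390.5
  sepia-eyed long-winged: 1562 × 1/4 = 390.5
  sepia-eyed dumpy-winged: 1562 × 1/4 = 390.5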